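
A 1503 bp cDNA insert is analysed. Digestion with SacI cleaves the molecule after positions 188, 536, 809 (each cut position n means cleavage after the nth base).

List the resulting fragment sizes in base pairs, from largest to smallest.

Linear molecule, 3 cuts → 4 fragments:
  188 − 0 = 188 bp
  536 − 188 = 348 bp
  809 − 536 = 273 bp
  1503 − 809 = 694 bp
Sorted largest to smallest: 694, 348, 273, 188 bp.

694, 348, 273, 188 bp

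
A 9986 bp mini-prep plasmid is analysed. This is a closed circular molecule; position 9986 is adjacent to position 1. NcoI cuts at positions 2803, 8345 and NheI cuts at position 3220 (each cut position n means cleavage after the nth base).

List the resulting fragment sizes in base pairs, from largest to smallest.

5125, 4444, 417 bp

Combined cut positions (sorted): 2803, 3220, 8345.
Circular molecule, 3 cuts → 3 fragments:
  3220 − 2803 = 417 bp
  8345 − 3220 = 5125 bp
  wrap: 9986 − 8345 + 2803 = 4444 bp
Sorted largest to smallest: 5125, 4444, 417 bp.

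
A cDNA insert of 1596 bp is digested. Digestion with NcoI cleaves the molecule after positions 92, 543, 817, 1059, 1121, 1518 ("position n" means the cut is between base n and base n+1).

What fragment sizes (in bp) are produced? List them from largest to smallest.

Linear molecule, 6 cuts → 7 fragments:
  92 − 0 = 92 bp
  543 − 92 = 451 bp
  817 − 543 = 274 bp
  1059 − 817 = 242 bp
  1121 − 1059 = 62 bp
  1518 − 1121 = 397 bp
  1596 − 1518 = 78 bp
Sorted largest to smallest: 451, 397, 274, 242, 92, 78, 62 bp.

451, 397, 274, 242, 92, 78, 62 bp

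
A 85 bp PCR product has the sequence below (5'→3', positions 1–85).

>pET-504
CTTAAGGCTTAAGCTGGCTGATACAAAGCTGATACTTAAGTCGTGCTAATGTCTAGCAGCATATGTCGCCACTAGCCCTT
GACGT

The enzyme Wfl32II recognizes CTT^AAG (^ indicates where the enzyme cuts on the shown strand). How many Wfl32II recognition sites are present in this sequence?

3

CTTAAG occurs starting at positions 1, 8, 35.
Wfl32II cuts at 3 sites.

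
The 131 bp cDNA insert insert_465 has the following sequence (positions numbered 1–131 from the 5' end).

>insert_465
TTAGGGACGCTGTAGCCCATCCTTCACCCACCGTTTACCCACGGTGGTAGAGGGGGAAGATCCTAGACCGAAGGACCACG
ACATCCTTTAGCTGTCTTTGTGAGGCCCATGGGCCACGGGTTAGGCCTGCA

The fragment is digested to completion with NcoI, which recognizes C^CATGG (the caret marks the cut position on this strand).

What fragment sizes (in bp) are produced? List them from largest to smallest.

The NcoI site (CCATGG) starts at position 107.
NcoI cuts after the first base of each site, so after position 107.
Linear molecule, 1 cut → 2 fragments:
  1–107 → 107 bp
  108–131 → 24 bp
Sorted largest to smallest: 107, 24 bp.

107, 24 bp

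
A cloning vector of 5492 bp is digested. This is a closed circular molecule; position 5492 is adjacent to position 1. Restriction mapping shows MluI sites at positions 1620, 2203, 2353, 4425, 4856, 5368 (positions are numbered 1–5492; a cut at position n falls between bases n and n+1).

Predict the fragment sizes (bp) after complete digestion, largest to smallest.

2072, 1744, 583, 512, 431, 150 bp

Circular molecule, 6 cuts → 6 fragments:
  2203 − 1620 = 583 bp
  2353 − 2203 = 150 bp
  4425 − 2353 = 2072 bp
  4856 − 4425 = 431 bp
  5368 − 4856 = 512 bp
  wrap: 5492 − 5368 + 1620 = 1744 bp
Sorted largest to smallest: 2072, 1744, 583, 512, 431, 150 bp.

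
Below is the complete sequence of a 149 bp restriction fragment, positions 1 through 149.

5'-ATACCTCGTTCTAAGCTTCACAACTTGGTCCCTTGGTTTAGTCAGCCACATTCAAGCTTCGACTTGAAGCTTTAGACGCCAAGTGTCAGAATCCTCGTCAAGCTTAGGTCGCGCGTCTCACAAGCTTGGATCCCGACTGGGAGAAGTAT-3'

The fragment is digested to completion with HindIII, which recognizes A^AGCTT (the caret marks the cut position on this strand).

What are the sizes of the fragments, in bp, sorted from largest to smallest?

HindIII sites (AAGCTT) start at positions 13, 54, 67, 100, 122.
HindIII cuts after the first base of each site, so after positions 13, 54, 67, 100, 122.
Linear molecule, 5 cuts → 6 fragments:
  1–13 → 13 bp
  14–54 → 41 bp
  55–67 → 13 bp
  68–100 → 33 bp
  101–122 → 22 bp
  123–149 → 27 bp
Sorted largest to smallest: 41, 33, 27, 22, 13, 13 bp.

41, 33, 27, 22, 13, 13 bp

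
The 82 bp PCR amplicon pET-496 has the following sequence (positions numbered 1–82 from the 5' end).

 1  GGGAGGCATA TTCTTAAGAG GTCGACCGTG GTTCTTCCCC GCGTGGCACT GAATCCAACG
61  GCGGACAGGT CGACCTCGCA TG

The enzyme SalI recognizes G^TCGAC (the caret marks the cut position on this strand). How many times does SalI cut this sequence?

2

GTCGAC occurs starting at positions 21, 69.
SalI cuts at 2 sites.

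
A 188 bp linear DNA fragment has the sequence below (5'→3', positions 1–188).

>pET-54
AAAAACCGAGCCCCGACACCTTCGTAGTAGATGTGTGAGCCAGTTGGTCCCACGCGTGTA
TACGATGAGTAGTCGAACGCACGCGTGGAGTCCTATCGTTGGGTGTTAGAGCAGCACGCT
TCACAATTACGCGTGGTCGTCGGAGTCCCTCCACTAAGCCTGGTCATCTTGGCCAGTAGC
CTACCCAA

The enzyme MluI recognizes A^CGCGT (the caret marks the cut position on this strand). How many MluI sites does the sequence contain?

3

ACGCGT occurs starting at positions 52, 81, 129.
MluI cuts at 3 sites.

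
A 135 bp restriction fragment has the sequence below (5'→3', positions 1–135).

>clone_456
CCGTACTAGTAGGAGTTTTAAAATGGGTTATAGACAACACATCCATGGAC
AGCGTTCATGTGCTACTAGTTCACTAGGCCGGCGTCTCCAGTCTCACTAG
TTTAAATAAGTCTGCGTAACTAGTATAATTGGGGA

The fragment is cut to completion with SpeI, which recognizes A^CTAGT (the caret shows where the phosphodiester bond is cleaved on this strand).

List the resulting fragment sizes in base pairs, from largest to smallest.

60, 31, 23, 16, 5 bp

SpeI sites (ACTAGT) start at positions 5, 65, 96, 119.
SpeI cuts after the first base of each site, so after positions 5, 65, 96, 119.
Linear molecule, 4 cuts → 5 fragments:
  1–5 → 5 bp
  6–65 → 60 bp
  66–96 → 31 bp
  97–119 → 23 bp
  120–135 → 16 bp
Sorted largest to smallest: 60, 31, 23, 16, 5 bp.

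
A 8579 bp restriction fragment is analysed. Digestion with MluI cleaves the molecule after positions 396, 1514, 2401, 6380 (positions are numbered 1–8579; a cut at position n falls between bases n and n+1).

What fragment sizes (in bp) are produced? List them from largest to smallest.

Linear molecule, 4 cuts → 5 fragments:
  396 − 0 = 396 bp
  1514 − 396 = 1118 bp
  2401 − 1514 = 887 bp
  6380 − 2401 = 3979 bp
  8579 − 6380 = 2199 bp
Sorted largest to smallest: 3979, 2199, 1118, 887, 396 bp.

3979, 2199, 1118, 887, 396 bp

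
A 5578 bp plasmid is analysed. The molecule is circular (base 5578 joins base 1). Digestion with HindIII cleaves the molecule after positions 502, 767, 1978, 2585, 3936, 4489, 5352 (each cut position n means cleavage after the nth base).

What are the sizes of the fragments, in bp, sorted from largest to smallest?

Circular molecule, 7 cuts → 7 fragments:
  767 − 502 = 265 bp
  1978 − 767 = 1211 bp
  2585 − 1978 = 607 bp
  3936 − 2585 = 1351 bp
  4489 − 3936 = 553 bp
  5352 − 4489 = 863 bp
  wrap: 5578 − 5352 + 502 = 728 bp
Sorted largest to smallest: 1351, 1211, 863, 728, 607, 553, 265 bp.

1351, 1211, 863, 728, 607, 553, 265 bp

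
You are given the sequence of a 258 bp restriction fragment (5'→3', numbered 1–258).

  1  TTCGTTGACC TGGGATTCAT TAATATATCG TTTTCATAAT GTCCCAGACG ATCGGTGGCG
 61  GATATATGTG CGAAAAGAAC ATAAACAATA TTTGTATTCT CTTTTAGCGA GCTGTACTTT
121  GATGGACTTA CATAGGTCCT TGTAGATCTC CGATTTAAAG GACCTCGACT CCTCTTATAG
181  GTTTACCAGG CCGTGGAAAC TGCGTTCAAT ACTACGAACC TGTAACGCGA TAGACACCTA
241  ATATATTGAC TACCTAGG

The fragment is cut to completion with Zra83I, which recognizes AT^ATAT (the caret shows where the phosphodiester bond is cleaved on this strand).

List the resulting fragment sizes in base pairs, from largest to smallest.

Zra83I sites (ATATAT) start at positions 23, 62, 241.
Zra83I cuts after base 2 of each site, so after positions 24, 63, 242.
Linear molecule, 3 cuts → 4 fragments:
  1–24 → 24 bp
  25–63 → 39 bp
  64–242 → 179 bp
  243–258 → 16 bp
Sorted largest to smallest: 179, 39, 24, 16 bp.

179, 39, 24, 16 bp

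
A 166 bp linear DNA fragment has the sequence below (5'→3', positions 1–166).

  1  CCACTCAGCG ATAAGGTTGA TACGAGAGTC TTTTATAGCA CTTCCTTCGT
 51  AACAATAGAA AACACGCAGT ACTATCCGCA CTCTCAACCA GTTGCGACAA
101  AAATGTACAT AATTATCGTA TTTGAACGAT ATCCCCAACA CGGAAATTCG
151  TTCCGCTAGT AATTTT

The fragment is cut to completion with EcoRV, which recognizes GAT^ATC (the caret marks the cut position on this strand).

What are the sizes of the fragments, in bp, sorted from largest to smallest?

130, 36 bp

The EcoRV site (GATATC) starts at position 128.
EcoRV cuts after base 3 of each site, so after position 130.
Linear molecule, 1 cut → 2 fragments:
  1–130 → 130 bp
  131–166 → 36 bp
Sorted largest to smallest: 130, 36 bp.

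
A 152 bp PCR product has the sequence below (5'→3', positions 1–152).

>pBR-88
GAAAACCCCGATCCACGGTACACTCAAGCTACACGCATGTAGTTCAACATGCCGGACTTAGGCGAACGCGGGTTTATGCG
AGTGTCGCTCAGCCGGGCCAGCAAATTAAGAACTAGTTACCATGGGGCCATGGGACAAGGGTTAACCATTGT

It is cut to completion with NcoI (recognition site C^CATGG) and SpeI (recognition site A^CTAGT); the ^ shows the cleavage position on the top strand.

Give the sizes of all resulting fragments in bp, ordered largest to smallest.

NcoI sites (CCATGG) start at positions 120, 128.
NcoI cuts after the first base of each site, so after positions 120, 128.
The SpeI site (ACTAGT) starts at position 112.
SpeI cuts after the first base of each site, so after position 112.
Combined cut positions: 112, 120, 128.
Linear molecule, 3 cuts → 4 fragments:
  1–112 → 112 bp
  113–120 → 8 bp
  121–128 → 8 bp
  129–152 → 24 bp
Sorted largest to smallest: 112, 24, 8, 8 bp.

112, 24, 8, 8 bp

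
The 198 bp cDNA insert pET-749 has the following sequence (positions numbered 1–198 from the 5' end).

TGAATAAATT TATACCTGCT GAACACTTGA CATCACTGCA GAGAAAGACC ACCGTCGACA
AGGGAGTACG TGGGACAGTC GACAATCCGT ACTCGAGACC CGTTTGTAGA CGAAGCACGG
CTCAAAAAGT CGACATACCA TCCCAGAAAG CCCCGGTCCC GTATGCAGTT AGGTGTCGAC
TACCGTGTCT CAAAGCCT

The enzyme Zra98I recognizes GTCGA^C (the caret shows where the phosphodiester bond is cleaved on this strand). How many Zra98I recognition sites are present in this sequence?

GTCGAC occurs starting at positions 54, 78, 129, 175.
Zra98I cuts at 4 sites.

4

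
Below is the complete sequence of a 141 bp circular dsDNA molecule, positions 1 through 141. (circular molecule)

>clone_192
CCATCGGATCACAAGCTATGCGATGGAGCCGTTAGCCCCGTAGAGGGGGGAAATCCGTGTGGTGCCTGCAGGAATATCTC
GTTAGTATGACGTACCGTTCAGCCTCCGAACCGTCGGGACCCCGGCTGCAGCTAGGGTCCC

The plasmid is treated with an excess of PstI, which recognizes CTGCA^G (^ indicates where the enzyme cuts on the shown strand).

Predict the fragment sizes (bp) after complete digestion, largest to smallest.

81, 60 bp

PstI sites (CTGCAG) start at positions 66, 126.
PstI cuts after base 5 of each site (before the last base), so after positions 70, 130.
Circular molecule, 2 cuts → 2 fragments:
  71–130 → 60 bp
  131–141 then 1–70 → 11 + 70 = 81 bp
Sorted largest to smallest: 81, 60 bp.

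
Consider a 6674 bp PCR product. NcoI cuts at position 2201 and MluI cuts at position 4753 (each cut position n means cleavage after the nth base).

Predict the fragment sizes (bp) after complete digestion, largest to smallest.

2552, 2201, 1921 bp

Combined cut positions (sorted): 2201, 4753.
Linear molecule, 2 cuts → 3 fragments:
  2201 − 0 = 2201 bp
  4753 − 2201 = 2552 bp
  6674 − 4753 = 1921 bp
Sorted largest to smallest: 2552, 2201, 1921 bp.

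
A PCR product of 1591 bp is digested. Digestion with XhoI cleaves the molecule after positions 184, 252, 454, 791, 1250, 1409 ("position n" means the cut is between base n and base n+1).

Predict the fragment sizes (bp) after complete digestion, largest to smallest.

Linear molecule, 6 cuts → 7 fragments:
  184 − 0 = 184 bp
  252 − 184 = 68 bp
  454 − 252 = 202 bp
  791 − 454 = 337 bp
  1250 − 791 = 459 bp
  1409 − 1250 = 159 bp
  1591 − 1409 = 182 bp
Sorted largest to smallest: 459, 337, 202, 184, 182, 159, 68 bp.

459, 337, 202, 184, 182, 159, 68 bp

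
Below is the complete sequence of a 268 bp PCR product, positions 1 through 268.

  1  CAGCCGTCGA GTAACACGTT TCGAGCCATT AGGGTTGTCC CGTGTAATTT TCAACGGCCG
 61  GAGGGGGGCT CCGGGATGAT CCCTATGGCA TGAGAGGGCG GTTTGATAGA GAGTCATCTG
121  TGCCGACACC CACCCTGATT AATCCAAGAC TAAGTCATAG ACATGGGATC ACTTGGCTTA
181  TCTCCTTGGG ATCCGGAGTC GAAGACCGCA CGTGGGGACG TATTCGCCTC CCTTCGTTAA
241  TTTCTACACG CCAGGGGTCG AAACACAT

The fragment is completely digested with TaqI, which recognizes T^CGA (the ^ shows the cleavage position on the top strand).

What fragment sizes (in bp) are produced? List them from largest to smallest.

178, 59, 14, 10, 7 bp

TaqI sites (TCGA) start at positions 7, 21, 199, 258.
TaqI cuts after the first base of each site, so after positions 7, 21, 199, 258.
Linear molecule, 4 cuts → 5 fragments:
  1–7 → 7 bp
  8–21 → 14 bp
  22–199 → 178 bp
  200–258 → 59 bp
  259–268 → 10 bp
Sorted largest to smallest: 178, 59, 14, 10, 7 bp.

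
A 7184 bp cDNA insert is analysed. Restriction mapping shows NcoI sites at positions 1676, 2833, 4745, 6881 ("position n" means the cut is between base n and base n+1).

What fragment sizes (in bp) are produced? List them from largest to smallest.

Linear molecule, 4 cuts → 5 fragments:
  1676 − 0 = 1676 bp
  2833 − 1676 = 1157 bp
  4745 − 2833 = 1912 bp
  6881 − 4745 = 2136 bp
  7184 − 6881 = 303 bp
Sorted largest to smallest: 2136, 1912, 1676, 1157, 303 bp.

2136, 1912, 1676, 1157, 303 bp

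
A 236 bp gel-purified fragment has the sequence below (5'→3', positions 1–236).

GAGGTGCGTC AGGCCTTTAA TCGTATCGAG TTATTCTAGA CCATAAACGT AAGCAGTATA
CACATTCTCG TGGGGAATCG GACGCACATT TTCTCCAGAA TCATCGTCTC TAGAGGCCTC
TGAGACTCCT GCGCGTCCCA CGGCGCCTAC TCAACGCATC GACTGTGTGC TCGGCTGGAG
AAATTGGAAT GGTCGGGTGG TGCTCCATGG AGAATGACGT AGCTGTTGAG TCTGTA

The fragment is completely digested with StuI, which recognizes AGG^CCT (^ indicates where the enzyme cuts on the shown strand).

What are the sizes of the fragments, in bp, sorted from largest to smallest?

StuI sites (AGGCCT) start at positions 11, 114.
StuI cuts after base 3 of each site, so after positions 13, 116.
Linear molecule, 2 cuts → 3 fragments:
  1–13 → 13 bp
  14–116 → 103 bp
  117–236 → 120 bp
Sorted largest to smallest: 120, 103, 13 bp.

120, 103, 13 bp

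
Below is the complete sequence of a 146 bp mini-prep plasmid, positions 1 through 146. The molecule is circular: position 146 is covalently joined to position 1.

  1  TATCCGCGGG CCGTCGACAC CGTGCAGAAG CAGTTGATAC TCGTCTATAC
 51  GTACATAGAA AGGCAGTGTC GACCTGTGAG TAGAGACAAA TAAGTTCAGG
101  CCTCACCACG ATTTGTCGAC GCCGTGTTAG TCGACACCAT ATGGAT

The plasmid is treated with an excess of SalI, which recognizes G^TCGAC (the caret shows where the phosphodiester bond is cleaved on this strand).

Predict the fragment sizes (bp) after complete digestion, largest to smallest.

55, 47, 29, 15 bp

SalI sites (GTCGAC) start at positions 13, 68, 115, 130.
SalI cuts after the first base of each site, so after positions 13, 68, 115, 130.
Circular molecule, 4 cuts → 4 fragments:
  14–68 → 55 bp
  69–115 → 47 bp
  116–130 → 15 bp
  131–146 then 1–13 → 16 + 13 = 29 bp
Sorted largest to smallest: 55, 47, 29, 15 bp.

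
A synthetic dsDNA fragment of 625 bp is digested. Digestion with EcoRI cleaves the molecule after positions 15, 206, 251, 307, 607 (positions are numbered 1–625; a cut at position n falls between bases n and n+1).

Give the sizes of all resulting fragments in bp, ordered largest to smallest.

300, 191, 56, 45, 18, 15 bp

Linear molecule, 5 cuts → 6 fragments:
  15 − 0 = 15 bp
  206 − 15 = 191 bp
  251 − 206 = 45 bp
  307 − 251 = 56 bp
  607 − 307 = 300 bp
  625 − 607 = 18 bp
Sorted largest to smallest: 300, 191, 56, 45, 18, 15 bp.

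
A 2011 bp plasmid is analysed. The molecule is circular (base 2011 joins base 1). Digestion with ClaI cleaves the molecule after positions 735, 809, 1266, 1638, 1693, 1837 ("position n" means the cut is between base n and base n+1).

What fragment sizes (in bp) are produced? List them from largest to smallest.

909, 457, 372, 144, 74, 55 bp

Circular molecule, 6 cuts → 6 fragments:
  809 − 735 = 74 bp
  1266 − 809 = 457 bp
  1638 − 1266 = 372 bp
  1693 − 1638 = 55 bp
  1837 − 1693 = 144 bp
  wrap: 2011 − 1837 + 735 = 909 bp
Sorted largest to smallest: 909, 457, 372, 144, 74, 55 bp.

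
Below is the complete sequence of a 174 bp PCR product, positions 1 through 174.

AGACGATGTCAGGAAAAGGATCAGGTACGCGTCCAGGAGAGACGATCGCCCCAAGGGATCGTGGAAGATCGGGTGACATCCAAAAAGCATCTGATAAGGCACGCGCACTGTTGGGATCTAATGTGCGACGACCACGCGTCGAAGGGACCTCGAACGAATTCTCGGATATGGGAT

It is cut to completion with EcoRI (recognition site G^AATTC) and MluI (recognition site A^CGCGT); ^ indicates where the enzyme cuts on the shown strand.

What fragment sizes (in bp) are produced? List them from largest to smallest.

The EcoRI site (GAATTC) starts at position 156.
EcoRI cuts after the first base of each site, so after position 156.
MluI sites (ACGCGT) start at positions 27, 134.
MluI cuts after the first base of each site, so after positions 27, 134.
Combined cut positions: 27, 134, 156.
Linear molecule, 3 cuts → 4 fragments:
  1–27 → 27 bp
  28–134 → 107 bp
  135–156 → 22 bp
  157–174 → 18 bp
Sorted largest to smallest: 107, 27, 22, 18 bp.

107, 27, 22, 18 bp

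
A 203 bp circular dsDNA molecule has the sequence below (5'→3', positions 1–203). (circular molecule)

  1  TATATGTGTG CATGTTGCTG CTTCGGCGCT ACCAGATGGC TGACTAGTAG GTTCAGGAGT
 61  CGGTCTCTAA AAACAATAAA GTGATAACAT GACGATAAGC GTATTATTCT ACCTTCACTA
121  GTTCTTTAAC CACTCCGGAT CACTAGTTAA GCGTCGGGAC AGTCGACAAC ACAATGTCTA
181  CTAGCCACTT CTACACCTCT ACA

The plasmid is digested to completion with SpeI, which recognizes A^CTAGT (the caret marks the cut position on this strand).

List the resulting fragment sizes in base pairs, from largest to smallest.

104, 74, 25 bp

SpeI sites (ACTAGT) start at positions 43, 117, 142.
SpeI cuts after the first base of each site, so after positions 43, 117, 142.
Circular molecule, 3 cuts → 3 fragments:
  44–117 → 74 bp
  118–142 → 25 bp
  143–203 then 1–43 → 61 + 43 = 104 bp
Sorted largest to smallest: 104, 74, 25 bp.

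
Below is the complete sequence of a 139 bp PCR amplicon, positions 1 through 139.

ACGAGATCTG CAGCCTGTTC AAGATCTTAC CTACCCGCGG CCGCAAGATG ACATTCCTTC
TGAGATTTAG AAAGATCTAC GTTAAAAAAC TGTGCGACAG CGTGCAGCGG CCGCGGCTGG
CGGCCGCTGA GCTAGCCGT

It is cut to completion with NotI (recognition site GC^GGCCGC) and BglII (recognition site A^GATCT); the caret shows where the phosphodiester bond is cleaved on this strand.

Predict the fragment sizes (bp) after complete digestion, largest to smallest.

NotI sites (GCGGCCGC) start at positions 37, 107, 120.
NotI cuts after base 2 of each site, so after positions 38, 108, 121.
BglII sites (AGATCT) start at positions 4, 22, 73.
BglII cuts after the first base of each site, so after positions 4, 22, 73.
Combined cut positions: 4, 22, 38, 73, 108, 121.
Linear molecule, 6 cuts → 7 fragments:
  1–4 → 4 bp
  5–22 → 18 bp
  23–38 → 16 bp
  39–73 → 35 bp
  74–108 → 35 bp
  109–121 → 13 bp
  122–139 → 18 bp
Sorted largest to smallest: 35, 35, 18, 18, 16, 13, 4 bp.

35, 35, 18, 18, 16, 13, 4 bp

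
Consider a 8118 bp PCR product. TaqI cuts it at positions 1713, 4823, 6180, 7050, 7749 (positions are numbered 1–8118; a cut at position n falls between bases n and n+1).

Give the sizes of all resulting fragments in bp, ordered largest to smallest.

Linear molecule, 5 cuts → 6 fragments:
  1713 − 0 = 1713 bp
  4823 − 1713 = 3110 bp
  6180 − 4823 = 1357 bp
  7050 − 6180 = 870 bp
  7749 − 7050 = 699 bp
  8118 − 7749 = 369 bp
Sorted largest to smallest: 3110, 1713, 1357, 870, 699, 369 bp.

3110, 1713, 1357, 870, 699, 369 bp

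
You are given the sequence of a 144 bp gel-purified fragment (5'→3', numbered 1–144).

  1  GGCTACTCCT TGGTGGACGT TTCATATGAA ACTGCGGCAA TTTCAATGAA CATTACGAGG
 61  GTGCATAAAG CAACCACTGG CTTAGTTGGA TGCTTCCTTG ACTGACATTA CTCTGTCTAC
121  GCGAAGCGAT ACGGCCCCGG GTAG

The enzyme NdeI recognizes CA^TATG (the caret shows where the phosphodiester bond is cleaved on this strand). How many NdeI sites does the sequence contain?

1

CATATG occurs starting at position 23.
NdeI cuts at 1 site.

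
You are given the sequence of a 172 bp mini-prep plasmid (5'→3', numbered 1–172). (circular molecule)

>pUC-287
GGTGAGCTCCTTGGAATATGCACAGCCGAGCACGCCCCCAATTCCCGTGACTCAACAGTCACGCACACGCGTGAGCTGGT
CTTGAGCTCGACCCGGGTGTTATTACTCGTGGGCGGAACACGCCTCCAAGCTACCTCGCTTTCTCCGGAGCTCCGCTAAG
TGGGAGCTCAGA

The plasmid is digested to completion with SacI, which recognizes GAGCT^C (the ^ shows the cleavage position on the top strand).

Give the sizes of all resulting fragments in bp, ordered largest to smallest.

80, 64, 16, 12 bp

SacI sites (GAGCTC) start at positions 4, 84, 148, 164.
SacI cuts after base 5 of each site (before the last base), so after positions 8, 88, 152, 168.
Circular molecule, 4 cuts → 4 fragments:
  9–88 → 80 bp
  89–152 → 64 bp
  153–168 → 16 bp
  169–172 then 1–8 → 4 + 8 = 12 bp
Sorted largest to smallest: 80, 64, 16, 12 bp.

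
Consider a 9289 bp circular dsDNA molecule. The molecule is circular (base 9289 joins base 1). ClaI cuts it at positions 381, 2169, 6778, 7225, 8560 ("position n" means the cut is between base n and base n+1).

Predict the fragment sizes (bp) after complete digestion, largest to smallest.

Circular molecule, 5 cuts → 5 fragments:
  2169 − 381 = 1788 bp
  6778 − 2169 = 4609 bp
  7225 − 6778 = 447 bp
  8560 − 7225 = 1335 bp
  wrap: 9289 − 8560 + 381 = 1110 bp
Sorted largest to smallest: 4609, 1788, 1335, 1110, 447 bp.

4609, 1788, 1335, 1110, 447 bp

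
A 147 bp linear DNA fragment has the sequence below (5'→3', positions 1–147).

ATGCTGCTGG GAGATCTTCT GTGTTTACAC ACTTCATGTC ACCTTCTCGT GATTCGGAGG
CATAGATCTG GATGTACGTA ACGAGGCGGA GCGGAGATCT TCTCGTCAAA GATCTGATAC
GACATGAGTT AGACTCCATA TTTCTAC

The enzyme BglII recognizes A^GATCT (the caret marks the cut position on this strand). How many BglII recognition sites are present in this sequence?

AGATCT occurs starting at positions 12, 64, 95, 110.
BglII cuts at 4 sites.

4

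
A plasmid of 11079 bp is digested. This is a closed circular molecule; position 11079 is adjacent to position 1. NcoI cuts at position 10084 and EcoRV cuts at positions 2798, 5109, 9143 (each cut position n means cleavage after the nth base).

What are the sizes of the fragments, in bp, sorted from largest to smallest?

4034, 3793, 2311, 941 bp

Combined cut positions (sorted): 2798, 5109, 9143, 10084.
Circular molecule, 4 cuts → 4 fragments:
  5109 − 2798 = 2311 bp
  9143 − 5109 = 4034 bp
  10084 − 9143 = 941 bp
  wrap: 11079 − 10084 + 2798 = 3793 bp
Sorted largest to smallest: 4034, 3793, 2311, 941 bp.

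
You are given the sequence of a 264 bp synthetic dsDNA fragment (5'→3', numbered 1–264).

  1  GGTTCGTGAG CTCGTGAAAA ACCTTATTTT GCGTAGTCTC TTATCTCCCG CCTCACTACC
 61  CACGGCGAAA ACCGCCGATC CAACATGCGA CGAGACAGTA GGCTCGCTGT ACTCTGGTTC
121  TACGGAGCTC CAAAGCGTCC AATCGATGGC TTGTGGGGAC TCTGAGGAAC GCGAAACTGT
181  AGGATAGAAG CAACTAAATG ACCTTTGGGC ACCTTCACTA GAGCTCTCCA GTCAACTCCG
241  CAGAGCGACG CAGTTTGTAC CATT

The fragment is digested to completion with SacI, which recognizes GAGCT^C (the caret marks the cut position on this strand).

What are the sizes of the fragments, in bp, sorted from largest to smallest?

SacI sites (GAGCTC) start at positions 8, 125, 221.
SacI cuts after base 5 of each site (before the last base), so after positions 12, 129, 225.
Linear molecule, 3 cuts → 4 fragments:
  1–12 → 12 bp
  13–129 → 117 bp
  130–225 → 96 bp
  226–264 → 39 bp
Sorted largest to smallest: 117, 96, 39, 12 bp.

117, 96, 39, 12 bp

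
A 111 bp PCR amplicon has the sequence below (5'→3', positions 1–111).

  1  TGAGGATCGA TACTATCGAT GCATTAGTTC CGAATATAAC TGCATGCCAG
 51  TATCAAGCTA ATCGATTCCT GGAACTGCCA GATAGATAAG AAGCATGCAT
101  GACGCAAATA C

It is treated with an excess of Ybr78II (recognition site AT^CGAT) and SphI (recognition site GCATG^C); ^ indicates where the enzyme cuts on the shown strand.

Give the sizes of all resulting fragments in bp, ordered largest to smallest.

Ybr78II sites (ATCGAT) start at positions 6, 15, 61.
Ybr78II cuts after base 2 of each site, so after positions 7, 16, 62.
SphI sites (GCATGC) start at positions 42, 93.
SphI cuts after base 5 of each site (before the last base), so after positions 46, 97.
Combined cut positions: 7, 16, 46, 62, 97.
Linear molecule, 5 cuts → 6 fragments:
  1–7 → 7 bp
  8–16 → 9 bp
  17–46 → 30 bp
  47–62 → 16 bp
  63–97 → 35 bp
  98–111 → 14 bp
Sorted largest to smallest: 35, 30, 16, 14, 9, 7 bp.

35, 30, 16, 14, 9, 7 bp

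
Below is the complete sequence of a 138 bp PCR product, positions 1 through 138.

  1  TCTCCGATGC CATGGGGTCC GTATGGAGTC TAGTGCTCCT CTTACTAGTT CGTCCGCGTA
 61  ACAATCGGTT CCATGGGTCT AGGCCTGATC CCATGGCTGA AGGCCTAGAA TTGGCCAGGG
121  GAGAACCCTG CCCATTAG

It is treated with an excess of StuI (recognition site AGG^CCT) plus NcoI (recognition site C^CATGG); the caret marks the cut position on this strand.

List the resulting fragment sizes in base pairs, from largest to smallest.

61, 35, 12, 12, 10, 8 bp

StuI sites (AGGCCT) start at positions 81, 101.
StuI cuts after base 3 of each site, so after positions 83, 103.
NcoI sites (CCATGG) start at positions 10, 71, 91.
NcoI cuts after the first base of each site, so after positions 10, 71, 91.
Combined cut positions: 10, 71, 83, 91, 103.
Linear molecule, 5 cuts → 6 fragments:
  1–10 → 10 bp
  11–71 → 61 bp
  72–83 → 12 bp
  84–91 → 8 bp
  92–103 → 12 bp
  104–138 → 35 bp
Sorted largest to smallest: 61, 35, 12, 12, 10, 8 bp.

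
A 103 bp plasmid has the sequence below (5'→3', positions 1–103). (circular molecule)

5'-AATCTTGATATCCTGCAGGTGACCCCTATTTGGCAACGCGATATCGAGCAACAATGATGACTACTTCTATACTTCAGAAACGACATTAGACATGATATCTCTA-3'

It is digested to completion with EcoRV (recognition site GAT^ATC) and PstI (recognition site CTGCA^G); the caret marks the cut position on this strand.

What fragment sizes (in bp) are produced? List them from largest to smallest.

54, 25, 16, 8 bp

EcoRV sites (GATATC) start at positions 7, 40, 94.
EcoRV cuts after base 3 of each site, so after positions 9, 42, 96.
The PstI site (CTGCAG) starts at position 13.
PstI cuts after base 5 of each site (before the last base), so after position 17.
Combined cut positions: 9, 17, 42, 96.
Circular molecule, 4 cuts → 4 fragments:
  10–17 → 8 bp
  18–42 → 25 bp
  43–96 → 54 bp
  97–103 then 1–9 → 7 + 9 = 16 bp
Sorted largest to smallest: 54, 25, 16, 8 bp.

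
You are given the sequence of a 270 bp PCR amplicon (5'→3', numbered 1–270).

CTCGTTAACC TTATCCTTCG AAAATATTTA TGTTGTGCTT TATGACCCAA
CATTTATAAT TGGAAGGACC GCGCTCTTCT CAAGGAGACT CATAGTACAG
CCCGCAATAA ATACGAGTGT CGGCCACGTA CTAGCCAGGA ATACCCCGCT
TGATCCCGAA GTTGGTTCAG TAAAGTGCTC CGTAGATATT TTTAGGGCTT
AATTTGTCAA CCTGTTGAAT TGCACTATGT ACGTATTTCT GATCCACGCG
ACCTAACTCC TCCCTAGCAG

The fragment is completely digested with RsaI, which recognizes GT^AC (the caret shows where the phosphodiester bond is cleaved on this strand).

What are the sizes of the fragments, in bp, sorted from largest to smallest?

101, 96, 40, 33 bp

RsaI sites (GTAC) start at positions 95, 128, 229.
RsaI cuts after base 2 of each site, so after positions 96, 129, 230.
Linear molecule, 3 cuts → 4 fragments:
  1–96 → 96 bp
  97–129 → 33 bp
  130–230 → 101 bp
  231–270 → 40 bp
Sorted largest to smallest: 101, 96, 40, 33 bp.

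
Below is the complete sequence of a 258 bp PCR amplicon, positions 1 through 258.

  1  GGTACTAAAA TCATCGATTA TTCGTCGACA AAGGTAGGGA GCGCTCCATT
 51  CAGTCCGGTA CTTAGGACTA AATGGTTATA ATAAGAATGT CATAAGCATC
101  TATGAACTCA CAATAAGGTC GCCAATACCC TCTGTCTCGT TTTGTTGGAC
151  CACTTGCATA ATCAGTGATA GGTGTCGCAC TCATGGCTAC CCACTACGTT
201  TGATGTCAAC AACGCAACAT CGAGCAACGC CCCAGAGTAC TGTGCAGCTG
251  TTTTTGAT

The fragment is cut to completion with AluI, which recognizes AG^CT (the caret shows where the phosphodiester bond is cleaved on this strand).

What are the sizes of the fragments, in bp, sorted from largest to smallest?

The AluI site (AGCT) starts at position 246.
AluI cuts after base 2 of each site, so after position 247.
Linear molecule, 1 cut → 2 fragments:
  1–247 → 247 bp
  248–258 → 11 bp
Sorted largest to smallest: 247, 11 bp.

247, 11 bp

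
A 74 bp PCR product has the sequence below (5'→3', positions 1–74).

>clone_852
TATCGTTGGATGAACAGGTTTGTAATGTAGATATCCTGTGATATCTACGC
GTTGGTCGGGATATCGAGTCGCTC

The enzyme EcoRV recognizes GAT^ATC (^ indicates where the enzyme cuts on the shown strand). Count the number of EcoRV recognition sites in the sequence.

3

GATATC occurs starting at positions 30, 40, 60.
EcoRV cuts at 3 sites.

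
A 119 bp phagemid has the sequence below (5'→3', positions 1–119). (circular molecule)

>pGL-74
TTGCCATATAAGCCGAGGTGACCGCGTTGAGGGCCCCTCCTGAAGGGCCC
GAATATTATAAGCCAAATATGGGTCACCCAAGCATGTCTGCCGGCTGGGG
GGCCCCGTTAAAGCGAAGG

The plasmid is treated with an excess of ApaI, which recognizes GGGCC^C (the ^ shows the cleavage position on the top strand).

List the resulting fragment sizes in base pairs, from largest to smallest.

55, 50, 14 bp

ApaI sites (GGGCCC) start at positions 31, 45, 100.
ApaI cuts after base 5 of each site (before the last base), so after positions 35, 49, 104.
Circular molecule, 3 cuts → 3 fragments:
  36–49 → 14 bp
  50–104 → 55 bp
  105–119 then 1–35 → 15 + 35 = 50 bp
Sorted largest to smallest: 55, 50, 14 bp.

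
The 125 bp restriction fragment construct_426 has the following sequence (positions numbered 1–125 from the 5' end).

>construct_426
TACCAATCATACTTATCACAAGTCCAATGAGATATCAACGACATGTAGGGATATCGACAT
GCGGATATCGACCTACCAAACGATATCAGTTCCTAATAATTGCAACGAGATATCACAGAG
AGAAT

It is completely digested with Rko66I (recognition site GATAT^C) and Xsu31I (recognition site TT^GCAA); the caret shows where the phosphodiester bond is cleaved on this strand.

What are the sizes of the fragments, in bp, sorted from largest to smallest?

Rko66I sites (GATATC) start at positions 31, 50, 64, 82, 109.
Rko66I cuts after base 5 of each site (before the last base), so after positions 35, 54, 68, 86, 113.
The Xsu31I site (TTGCAA) starts at position 100.
Xsu31I cuts after base 2 of each site, so after position 101.
Combined cut positions: 35, 54, 68, 86, 101, 113.
Linear molecule, 6 cuts → 7 fragments:
  1–35 → 35 bp
  36–54 → 19 bp
  55–68 → 14 bp
  69–86 → 18 bp
  87–101 → 15 bp
  102–113 → 12 bp
  114–125 → 12 bp
Sorted largest to smallest: 35, 19, 18, 15, 14, 12, 12 bp.

35, 19, 18, 15, 14, 12, 12 bp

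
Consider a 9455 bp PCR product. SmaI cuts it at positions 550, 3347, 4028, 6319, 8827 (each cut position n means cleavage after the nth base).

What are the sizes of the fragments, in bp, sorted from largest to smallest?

Linear molecule, 5 cuts → 6 fragments:
  550 − 0 = 550 bp
  3347 − 550 = 2797 bp
  4028 − 3347 = 681 bp
  6319 − 4028 = 2291 bp
  8827 − 6319 = 2508 bp
  9455 − 8827 = 628 bp
Sorted largest to smallest: 2797, 2508, 2291, 681, 628, 550 bp.

2797, 2508, 2291, 681, 628, 550 bp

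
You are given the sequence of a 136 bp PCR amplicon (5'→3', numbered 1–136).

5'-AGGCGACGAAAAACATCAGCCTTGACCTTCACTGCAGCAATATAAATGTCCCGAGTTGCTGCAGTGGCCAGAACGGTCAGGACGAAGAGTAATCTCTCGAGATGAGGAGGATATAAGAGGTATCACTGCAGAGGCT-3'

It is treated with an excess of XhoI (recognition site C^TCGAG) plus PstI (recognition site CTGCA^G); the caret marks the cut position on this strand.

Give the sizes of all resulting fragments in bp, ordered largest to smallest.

36, 34, 33, 27, 6 bp

The XhoI site (CTCGAG) starts at position 96.
XhoI cuts after the first base of each site, so after position 96.
PstI sites (CTGCAG) start at positions 32, 59, 126.
PstI cuts after base 5 of each site (before the last base), so after positions 36, 63, 130.
Combined cut positions: 36, 63, 96, 130.
Linear molecule, 4 cuts → 5 fragments:
  1–36 → 36 bp
  37–63 → 27 bp
  64–96 → 33 bp
  97–130 → 34 bp
  131–136 → 6 bp
Sorted largest to smallest: 36, 34, 33, 27, 6 bp.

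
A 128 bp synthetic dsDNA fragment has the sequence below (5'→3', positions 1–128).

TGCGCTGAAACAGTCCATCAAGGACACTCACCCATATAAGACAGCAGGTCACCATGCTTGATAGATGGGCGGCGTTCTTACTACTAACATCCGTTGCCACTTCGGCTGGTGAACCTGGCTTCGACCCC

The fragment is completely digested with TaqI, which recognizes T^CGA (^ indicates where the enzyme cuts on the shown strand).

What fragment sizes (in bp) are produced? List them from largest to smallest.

121, 7 bp

The TaqI site (TCGA) starts at position 121.
TaqI cuts after the first base of each site, so after position 121.
Linear molecule, 1 cut → 2 fragments:
  1–121 → 121 bp
  122–128 → 7 bp
Sorted largest to smallest: 121, 7 bp.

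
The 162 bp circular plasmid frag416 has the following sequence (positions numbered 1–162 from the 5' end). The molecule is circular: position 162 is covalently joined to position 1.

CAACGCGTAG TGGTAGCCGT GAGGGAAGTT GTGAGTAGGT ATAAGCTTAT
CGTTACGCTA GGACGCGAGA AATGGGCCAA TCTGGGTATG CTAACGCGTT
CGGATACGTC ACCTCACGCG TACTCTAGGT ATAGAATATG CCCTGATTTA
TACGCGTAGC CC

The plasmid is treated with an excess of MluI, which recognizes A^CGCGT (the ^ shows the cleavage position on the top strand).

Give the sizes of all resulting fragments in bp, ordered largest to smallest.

91, 36, 22, 13 bp

MluI sites (ACGCGT) start at positions 3, 94, 116, 152.
MluI cuts after the first base of each site, so after positions 3, 94, 116, 152.
Circular molecule, 4 cuts → 4 fragments:
  4–94 → 91 bp
  95–116 → 22 bp
  117–152 → 36 bp
  153–162 then 1–3 → 10 + 3 = 13 bp
Sorted largest to smallest: 91, 36, 22, 13 bp.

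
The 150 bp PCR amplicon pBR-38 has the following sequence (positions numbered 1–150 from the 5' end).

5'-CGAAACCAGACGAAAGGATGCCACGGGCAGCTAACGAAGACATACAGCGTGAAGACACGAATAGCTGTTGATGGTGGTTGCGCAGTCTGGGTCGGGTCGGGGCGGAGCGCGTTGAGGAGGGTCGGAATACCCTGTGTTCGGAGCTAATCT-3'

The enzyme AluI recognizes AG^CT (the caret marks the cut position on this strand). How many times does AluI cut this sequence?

3

AGCT occurs starting at positions 29, 63, 142.
AluI cuts at 3 sites.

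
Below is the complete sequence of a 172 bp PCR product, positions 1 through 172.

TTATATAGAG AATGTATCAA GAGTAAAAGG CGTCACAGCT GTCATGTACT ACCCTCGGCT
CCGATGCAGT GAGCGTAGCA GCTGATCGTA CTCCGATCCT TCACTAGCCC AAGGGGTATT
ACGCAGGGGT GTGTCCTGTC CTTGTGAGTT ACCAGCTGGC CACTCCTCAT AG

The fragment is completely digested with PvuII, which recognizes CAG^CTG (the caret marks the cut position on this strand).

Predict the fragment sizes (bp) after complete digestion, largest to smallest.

74, 43, 38, 17 bp

PvuII sites (CAGCTG) start at positions 36, 79, 153.
PvuII cuts after base 3 of each site, so after positions 38, 81, 155.
Linear molecule, 3 cuts → 4 fragments:
  1–38 → 38 bp
  39–81 → 43 bp
  82–155 → 74 bp
  156–172 → 17 bp
Sorted largest to smallest: 74, 43, 38, 17 bp.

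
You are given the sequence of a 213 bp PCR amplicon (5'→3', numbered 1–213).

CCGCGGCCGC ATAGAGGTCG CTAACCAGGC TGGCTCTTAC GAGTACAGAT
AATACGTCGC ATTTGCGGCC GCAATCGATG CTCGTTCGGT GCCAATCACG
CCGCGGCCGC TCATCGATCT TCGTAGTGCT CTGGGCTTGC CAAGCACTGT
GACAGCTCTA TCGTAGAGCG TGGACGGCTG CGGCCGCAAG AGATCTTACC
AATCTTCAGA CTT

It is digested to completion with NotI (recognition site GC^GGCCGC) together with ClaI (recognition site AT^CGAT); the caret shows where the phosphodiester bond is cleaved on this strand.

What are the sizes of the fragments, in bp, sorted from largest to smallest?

67, 62, 32, 29, 10, 9, 4 bp

NotI sites (GCGGCCGC) start at positions 3, 65, 103, 180.
NotI cuts after base 2 of each site, so after positions 4, 66, 104, 181.
ClaI sites (ATCGAT) start at positions 74, 113.
ClaI cuts after base 2 of each site, so after positions 75, 114.
Combined cut positions: 4, 66, 75, 104, 114, 181.
Linear molecule, 6 cuts → 7 fragments:
  1–4 → 4 bp
  5–66 → 62 bp
  67–75 → 9 bp
  76–104 → 29 bp
  105–114 → 10 bp
  115–181 → 67 bp
  182–213 → 32 bp
Sorted largest to smallest: 67, 62, 32, 29, 10, 9, 4 bp.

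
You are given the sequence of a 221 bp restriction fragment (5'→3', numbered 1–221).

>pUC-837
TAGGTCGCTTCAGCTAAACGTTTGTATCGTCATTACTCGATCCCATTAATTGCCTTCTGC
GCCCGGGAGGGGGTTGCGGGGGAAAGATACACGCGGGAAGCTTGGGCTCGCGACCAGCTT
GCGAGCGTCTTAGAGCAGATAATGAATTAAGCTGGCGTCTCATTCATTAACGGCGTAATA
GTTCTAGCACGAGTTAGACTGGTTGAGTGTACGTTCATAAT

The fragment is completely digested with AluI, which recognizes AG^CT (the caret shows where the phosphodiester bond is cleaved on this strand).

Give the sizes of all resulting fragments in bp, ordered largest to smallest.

AluI sites (AGCT) start at positions 12, 99, 116, 150.
AluI cuts after base 2 of each site, so after positions 13, 100, 117, 151.
Linear molecule, 4 cuts → 5 fragments:
  1–13 → 13 bp
  14–100 → 87 bp
  101–117 → 17 bp
  118–151 → 34 bp
  152–221 → 70 bp
Sorted largest to smallest: 87, 70, 34, 17, 13 bp.

87, 70, 34, 17, 13 bp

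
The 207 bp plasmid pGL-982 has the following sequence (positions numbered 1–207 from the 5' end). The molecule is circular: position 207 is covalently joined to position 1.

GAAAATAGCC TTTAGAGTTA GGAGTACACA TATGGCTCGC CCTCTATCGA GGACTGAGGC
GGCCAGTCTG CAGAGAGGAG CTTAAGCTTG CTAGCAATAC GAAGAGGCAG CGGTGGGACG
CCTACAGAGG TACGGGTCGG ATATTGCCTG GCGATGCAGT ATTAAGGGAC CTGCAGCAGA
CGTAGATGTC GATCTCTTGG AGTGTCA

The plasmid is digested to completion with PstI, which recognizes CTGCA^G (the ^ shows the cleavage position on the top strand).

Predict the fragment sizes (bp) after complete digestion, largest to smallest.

PstI sites (CTGCAG) start at positions 68, 171.
PstI cuts after base 5 of each site (before the last base), so after positions 72, 175.
Circular molecule, 2 cuts → 2 fragments:
  73–175 → 103 bp
  176–207 then 1–72 → 32 + 72 = 104 bp
Sorted largest to smallest: 104, 103 bp.

104, 103 bp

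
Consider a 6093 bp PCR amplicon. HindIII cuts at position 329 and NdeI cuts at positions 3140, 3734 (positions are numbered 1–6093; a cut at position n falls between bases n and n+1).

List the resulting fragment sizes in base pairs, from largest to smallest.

2811, 2359, 594, 329 bp

Combined cut positions (sorted): 329, 3140, 3734.
Linear molecule, 3 cuts → 4 fragments:
  329 − 0 = 329 bp
  3140 − 329 = 2811 bp
  3734 − 3140 = 594 bp
  6093 − 3734 = 2359 bp
Sorted largest to smallest: 2811, 2359, 594, 329 bp.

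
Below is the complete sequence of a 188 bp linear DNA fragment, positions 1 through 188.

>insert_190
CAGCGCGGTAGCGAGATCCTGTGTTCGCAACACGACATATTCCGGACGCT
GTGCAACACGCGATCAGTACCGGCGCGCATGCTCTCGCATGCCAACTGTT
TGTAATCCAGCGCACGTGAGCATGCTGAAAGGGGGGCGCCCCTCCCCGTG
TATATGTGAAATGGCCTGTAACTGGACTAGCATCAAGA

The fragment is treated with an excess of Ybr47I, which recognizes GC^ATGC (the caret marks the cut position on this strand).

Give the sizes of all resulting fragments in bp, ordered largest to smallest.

Ybr47I sites (GCATGC) start at positions 77, 87, 120.
Ybr47I cuts after base 2 of each site, so after positions 78, 88, 121.
Linear molecule, 3 cuts → 4 fragments:
  1–78 → 78 bp
  79–88 → 10 bp
  89–121 → 33 bp
  122–188 → 67 bp
Sorted largest to smallest: 78, 67, 33, 10 bp.

78, 67, 33, 10 bp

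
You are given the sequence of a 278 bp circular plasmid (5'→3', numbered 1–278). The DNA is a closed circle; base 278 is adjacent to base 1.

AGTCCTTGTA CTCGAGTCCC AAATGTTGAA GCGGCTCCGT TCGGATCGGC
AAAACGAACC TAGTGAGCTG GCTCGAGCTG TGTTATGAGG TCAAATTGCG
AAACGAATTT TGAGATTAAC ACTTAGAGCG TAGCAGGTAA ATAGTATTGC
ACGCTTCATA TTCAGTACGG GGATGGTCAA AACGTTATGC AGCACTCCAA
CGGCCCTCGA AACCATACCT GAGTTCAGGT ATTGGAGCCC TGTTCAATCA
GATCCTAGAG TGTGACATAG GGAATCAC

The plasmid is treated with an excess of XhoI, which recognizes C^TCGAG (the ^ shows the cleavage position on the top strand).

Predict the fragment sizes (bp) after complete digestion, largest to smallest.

217, 61 bp

XhoI sites (CTCGAG) start at positions 11, 72.
XhoI cuts after the first base of each site, so after positions 11, 72.
Circular molecule, 2 cuts → 2 fragments:
  12–72 → 61 bp
  73–278 then 1–11 → 206 + 11 = 217 bp
Sorted largest to smallest: 217, 61 bp.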